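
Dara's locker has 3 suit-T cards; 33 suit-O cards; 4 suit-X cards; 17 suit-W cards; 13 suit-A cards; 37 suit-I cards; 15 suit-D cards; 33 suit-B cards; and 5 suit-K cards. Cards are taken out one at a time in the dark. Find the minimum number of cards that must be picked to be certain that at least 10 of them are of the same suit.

By the pigeonhole principle, put each drawn card into a box by suit. The largest draw with every box below 10 takes min(count, 9) from each suit; suits with fewer than 9 contribute all they have.
Σ min(cᵢ, 9) = 3 + 9 + 4 + 9 + 9 + 9 + 9 + 9 + 5 = 66.
Draw number 66 + 1 = 67 must push one box to 10.

67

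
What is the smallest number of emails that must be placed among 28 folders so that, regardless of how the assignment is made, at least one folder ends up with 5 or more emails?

113

With 112 emails one could put exactly 4 in each of the 28 folders, and no folder would reach 5.
One more email must land in a folder that already has 4, giving it 5.
So 28 × 4 + 1 = 113 emails are required.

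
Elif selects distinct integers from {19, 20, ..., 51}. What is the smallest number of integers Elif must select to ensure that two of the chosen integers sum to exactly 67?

A set avoiding the sum 67 can contain at most one of each pair {x, 67−x}, plus the 3 elements whose complement lies outside the range.
The integers 34, …, 51 (18 of them) are such a set: any two sum to at least 34+35 = 69 > 67.
Pigeonhole: any 19th integer completes one of the 15 pairs, so 19 choices force a sum of 67.

19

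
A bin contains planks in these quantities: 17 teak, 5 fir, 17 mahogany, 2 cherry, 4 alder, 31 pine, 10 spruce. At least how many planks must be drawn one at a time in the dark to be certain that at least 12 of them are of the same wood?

The 7 woods are the holes; the planks drawn are the pigeons.
To avoid 12 of any one wood, the worst case takes at most 11 of each wood, or every plank of a wood that has fewer than 11.
That gives 11 + 5 + 11 + 2 + 4 + 11 + 10 = 54 planks with no wood reaching 12.
The next plank forces some wood to 12, so 54 + 1 = 55.

55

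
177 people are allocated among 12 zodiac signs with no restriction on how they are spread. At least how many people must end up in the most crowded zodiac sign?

Pigeonhole: the 12 zodiac signs are the holes and the 177 people are the pigeons.
If every zodiac sign held at most 14 people, the total would be at most 12 × 14 = 168, which is less than 177.
So some zodiac sign holds at least ⌈177/12⌉ = 15 people.

15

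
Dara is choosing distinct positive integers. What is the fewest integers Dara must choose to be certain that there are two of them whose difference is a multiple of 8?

9

Integers whose pairwise differences are multiples of 8 are exactly those sharing a remainder mod 8. Pigeonhole: the 8 residue classes mod 8 are the pigeonholes.
With 8 integers one could put 1 in each residue class and have no class reach 2.
The 9th integer pushes some class to 2, so 8·1 + 1 = 9.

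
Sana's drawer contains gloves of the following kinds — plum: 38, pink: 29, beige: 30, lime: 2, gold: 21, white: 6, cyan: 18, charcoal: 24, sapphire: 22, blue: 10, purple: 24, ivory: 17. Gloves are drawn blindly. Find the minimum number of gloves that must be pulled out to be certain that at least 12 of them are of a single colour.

Put each drawn glove into a box by colour. The largest draw with every box below 12 takes min(count, 11) from each colour; colours with fewer than 11 contribute all they have.
Σ min(cᵢ, 11) = 11 + 11 + 11 + 2 + 11 + 6 + 11 + 11 + 11 + 10 + 11 + 11 = 117.
Draw number 117 + 1 = 118 must push one box to 12.

118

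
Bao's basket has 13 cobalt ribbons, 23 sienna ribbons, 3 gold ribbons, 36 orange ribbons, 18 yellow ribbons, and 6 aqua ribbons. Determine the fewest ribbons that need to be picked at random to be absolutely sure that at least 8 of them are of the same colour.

38

An adversary could hand out at most 7 ribbons per colour (gold, aqua run out sooner): 7 + 7 + 3 + 7 + 7 + 6 = 37 ribbons and still no colour has 8.
Pigeonhole: one more ribbon lands in a colour already at 7, so 38 draws are enough and 37 are not.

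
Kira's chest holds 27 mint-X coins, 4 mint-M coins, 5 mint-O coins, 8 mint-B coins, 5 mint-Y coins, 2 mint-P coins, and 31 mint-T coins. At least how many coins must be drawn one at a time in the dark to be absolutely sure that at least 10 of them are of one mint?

43

Put each drawn coin into a box by mint. The largest draw with every box below 10 takes min(count, 9) from each mint; mints with fewer than 9 contribute all they have.
Σ min(cᵢ, 9) = 9 + 4 + 5 + 8 + 5 + 2 + 9 = 42.
Draw number 42 + 1 = 43 must push one box to 10.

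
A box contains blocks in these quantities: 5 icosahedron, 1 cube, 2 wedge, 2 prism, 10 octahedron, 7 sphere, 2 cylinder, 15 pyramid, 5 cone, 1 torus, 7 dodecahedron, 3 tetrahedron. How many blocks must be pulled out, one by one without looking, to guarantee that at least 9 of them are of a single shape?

The 12 shapes are the holes; the blocks drawn are the pigeons.
To avoid 9 of any one shape, the worst case takes at most 8 of each shape, or every block of a shape that has fewer than 8.
That gives 5 + 1 + 2 + 2 + 8 + 7 + 2 + 8 + 5 + 1 + 7 + 3 = 51 blocks with no shape reaching 9.
The next block forces some shape to 9, so 51 + 1 = 52.

52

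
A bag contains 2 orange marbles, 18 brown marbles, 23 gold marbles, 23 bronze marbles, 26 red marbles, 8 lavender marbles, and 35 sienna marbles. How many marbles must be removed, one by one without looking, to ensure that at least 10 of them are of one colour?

56

The 7 colours are the holes; the marbles drawn are the pigeons.
To avoid 10 of any one colour, the worst case takes at most 9 of each colour, or every marble of a colour that has fewer than 9.
That gives 2 + 9 + 9 + 9 + 9 + 8 + 9 = 55 marbles with no colour reaching 10.
The next marble forces some colour to 10, so 55 + 1 = 56.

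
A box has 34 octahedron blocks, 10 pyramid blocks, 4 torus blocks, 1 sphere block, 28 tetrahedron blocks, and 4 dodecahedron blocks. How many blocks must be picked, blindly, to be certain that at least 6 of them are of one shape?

Put each drawn block into a box by shape. The largest draw with every box below 6 takes min(count, 5) from each shape; shapes with fewer than 5 contribute all they have.
Σ min(cᵢ, 5) = 5 + 5 + 4 + 1 + 5 + 4 = 24.
Draw number 24 + 1 = 25 must push one box to 6.

25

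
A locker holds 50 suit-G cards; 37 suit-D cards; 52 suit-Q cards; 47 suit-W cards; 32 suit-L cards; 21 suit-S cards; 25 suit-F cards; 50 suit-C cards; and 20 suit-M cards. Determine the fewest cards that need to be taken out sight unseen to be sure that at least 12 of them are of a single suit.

The 9 suits are the holes; the cards drawn are the pigeons.
To avoid 12 of any one suit, the worst case takes at most 11 of each suit.
That gives 11 + 11 + 11 + 11 + 11 + 11 + 11 + 11 + 11 = 99 cards with no suit reaching 12.
The next card forces some suit to 12, so 99 + 1 = 100.

100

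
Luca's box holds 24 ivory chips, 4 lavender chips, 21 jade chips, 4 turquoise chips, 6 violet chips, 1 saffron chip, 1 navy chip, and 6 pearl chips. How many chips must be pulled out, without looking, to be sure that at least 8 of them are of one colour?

Put each drawn chip into a box by colour. The largest draw with every box below 8 takes min(count, 7) from each colour; colours with fewer than 7 contribute all they have.
Σ min(cᵢ, 7) = 7 + 4 + 7 + 4 + 6 + 1 + 1 + 6 = 36.
Draw number 36 + 1 = 37 must push one box to 8.

37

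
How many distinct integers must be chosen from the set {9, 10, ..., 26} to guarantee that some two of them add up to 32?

A set avoiding the sum 32 can contain at most one of each pair {x, 32−x}, plus the 4 elements whose complement lies outside the range or equal to its own complement.
The integers 16, …, 26 (11 of them) are such a set: any two sum to at least 16+17 = 33 > 32.
Any 12th integer completes one of the 7 pairs, so 12 choices force a sum of 32.

12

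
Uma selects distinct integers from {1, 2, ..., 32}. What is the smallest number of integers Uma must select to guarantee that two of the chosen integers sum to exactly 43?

22

A set avoiding the sum 43 can contain at most one of each pair {x, 43−x}, plus the 10 elements whose complement lies outside the range.
The integers 1, …, 21 (21 of them) are such a set: any two sum to at least 1+2 = 3 and at most 20+21 = 41 < 43.
By pigeonhole, any 22nd integer completes one of the 11 pairs, so 22 choices force a sum of 43.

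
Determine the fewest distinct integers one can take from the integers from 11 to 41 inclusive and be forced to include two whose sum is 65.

Group the elements by complementary pair {x, 65−x}: {24,41}, {25,40}, {26,39}, …, giving 9 two-element pairs and 13 integers whose partner 65−x falls outside [11,41].
By the pigeonhole principle, treating each of those 22 groups as a pigeonhole, one can pick one integer per group — 22 integers — with no two summing to 65.
The 23rd integer lands in an occupied pair, forcing a sum of 65.

23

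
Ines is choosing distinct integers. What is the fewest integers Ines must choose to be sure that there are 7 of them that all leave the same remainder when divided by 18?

By pigeonhole, the 18 residue classes mod 18 are the pigeonholes.
With 108 integers one could put 6 in each residue class and have no class reach 7.
The 109th integer pushes some class to 7, so 18·6 + 1 = 109.

109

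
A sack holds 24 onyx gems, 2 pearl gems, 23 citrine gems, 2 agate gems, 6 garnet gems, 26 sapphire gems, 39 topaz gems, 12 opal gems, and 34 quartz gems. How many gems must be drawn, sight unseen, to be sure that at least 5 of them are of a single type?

An adversary could hand out at most 4 gems per type (pearl, agate run out sooner): 4 + 2 + 4 + 2 + 4 + 4 + 4 + 4 + 4 = 32 gems and still no type has 5.
By the pigeonhole principle, one more gem lands in a type already at 4, so 33 draws are enough and 32 are not.

33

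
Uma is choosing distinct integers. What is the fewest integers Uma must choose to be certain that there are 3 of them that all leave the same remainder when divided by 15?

31

By pigeonhole, the 15 residue classes mod 15 are the pigeonholes.
With 30 integers one could put 2 in each residue class and have no class reach 3.
The 31st integer pushes some class to 3, so 15·2 + 1 = 31.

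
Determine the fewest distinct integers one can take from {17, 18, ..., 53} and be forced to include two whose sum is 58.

26

Group the elements by complementary pair {x, 58−x}: {17,41}, {18,40}, {19,39}, …, giving 12 two-element pairs, the single value 29 (it cannot pair with itself since the integers are distinct), and 12 integers whose partner 58−x falls outside [17,53].
Treating each of those 25 groups as a pigeonhole, one can pick one integer per group — 25 integers — with no two summing to 58.
The 26th integer lands in an occupied pair, forcing a sum of 58.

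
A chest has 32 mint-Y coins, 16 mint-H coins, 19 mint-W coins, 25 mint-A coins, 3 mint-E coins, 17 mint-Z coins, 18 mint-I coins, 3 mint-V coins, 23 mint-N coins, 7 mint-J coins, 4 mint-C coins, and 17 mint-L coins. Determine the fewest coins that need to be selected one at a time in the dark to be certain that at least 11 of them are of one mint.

The 12 mints are the holes; the coins drawn are the pigeons.
To avoid 11 of any one mint, the worst case takes at most 10 of each mint, or every coin of a mint that has fewer than 10.
That gives 10 + 10 + 10 + 10 + 3 + 10 + 10 + 3 + 10 + 7 + 4 + 10 = 97 coins with no mint reaching 11.
The next coin forces some mint to 11, so 97 + 1 = 98.

98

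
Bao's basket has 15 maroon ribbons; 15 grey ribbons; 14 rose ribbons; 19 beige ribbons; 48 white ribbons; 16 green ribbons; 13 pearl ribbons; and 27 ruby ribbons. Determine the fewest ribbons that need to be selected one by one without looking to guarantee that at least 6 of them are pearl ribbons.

160

In the worst case for collecting pearl ribbons, every non-pearl ribbon comes out first.
There are 15 + 15 + 14 + 19 + 48 + 16 + 27 = 154 non-pearl ribbons altogether.
After those, each further ribbon must be pearl, so 154 + 6 = 160 draws guarantee 6 pearl ribbons.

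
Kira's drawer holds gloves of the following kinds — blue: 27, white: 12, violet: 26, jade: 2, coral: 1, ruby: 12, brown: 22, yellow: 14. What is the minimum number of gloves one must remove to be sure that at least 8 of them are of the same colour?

46

Pigeonhole: put each drawn glove into a box by colour. The largest draw with every box below 8 takes min(count, 7) from each colour; colours with fewer than 7 contribute all they have.
Σ min(cᵢ, 7) = 7 + 7 + 7 + 2 + 1 + 7 + 7 + 7 = 45.
Draw number 45 + 1 = 46 must push one box to 8.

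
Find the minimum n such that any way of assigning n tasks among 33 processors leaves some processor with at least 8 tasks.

232

With 231 tasks one could put exactly 7 in each of the 33 processors, and no processor would reach 8.
Pigeonhole: one more task must land in a processor that already has 7, giving it 8.
So 33 × 7 + 1 = 232 tasks are required.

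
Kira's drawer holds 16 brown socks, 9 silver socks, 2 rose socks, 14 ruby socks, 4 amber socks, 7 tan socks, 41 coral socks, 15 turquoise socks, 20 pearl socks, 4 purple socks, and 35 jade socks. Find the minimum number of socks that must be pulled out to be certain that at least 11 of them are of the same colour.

87

By pigeonhole, put each drawn sock into a box by colour. The largest draw with every box below 11 takes min(count, 10) from each colour; colours with fewer than 10 contribute all they have.
Σ min(cᵢ, 10) = 10 + 9 + 2 + 10 + 4 + 7 + 10 + 10 + 10 + 4 + 10 = 86.
Draw number 86 + 1 = 87 must push one box to 11.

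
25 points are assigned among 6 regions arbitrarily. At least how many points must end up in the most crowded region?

5

The 6 regions are the holes and the 25 points are the pigeons.
If every region held at most 4 points, the total would be at most 6 × 4 = 24, which is less than 25.
So some region holds at least ⌈25/6⌉ = 5 points.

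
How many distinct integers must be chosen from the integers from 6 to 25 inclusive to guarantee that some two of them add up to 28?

A set avoiding the sum 28 can contain at most one of each pair {x, 28−x}, plus the 4 elements whose complement lies outside the range or equal to its own complement.
The integers 14, …, 25 (12 of them) are such a set: any two sum to at least 14+15 = 29 > 28.
Pigeonhole: any 13th integer completes one of the 8 pairs, so 13 choices force a sum of 28.

13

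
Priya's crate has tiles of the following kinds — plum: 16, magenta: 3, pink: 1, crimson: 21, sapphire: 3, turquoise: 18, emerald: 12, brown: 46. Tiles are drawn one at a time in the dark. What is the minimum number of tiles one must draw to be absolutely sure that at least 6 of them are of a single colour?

33

The 8 colours are the holes; the tiles drawn are the pigeons.
To avoid 6 of any one colour, the worst case takes at most 5 of each colour, or every tile of a colour that has fewer than 5.
That gives 5 + 3 + 1 + 5 + 3 + 5 + 5 + 5 = 32 tiles with no colour reaching 6.
The next tile forces some colour to 6, so 32 + 1 = 33.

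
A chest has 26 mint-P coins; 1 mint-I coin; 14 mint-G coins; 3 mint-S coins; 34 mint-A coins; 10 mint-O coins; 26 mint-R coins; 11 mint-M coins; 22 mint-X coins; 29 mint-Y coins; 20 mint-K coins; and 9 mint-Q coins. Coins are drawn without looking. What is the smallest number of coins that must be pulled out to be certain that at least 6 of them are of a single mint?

55

By pigeonhole, put each drawn coin into a box by mint. The largest draw with every box below 6 takes min(count, 5) from each mint; mints with fewer than 5 contribute all they have.
Σ min(cᵢ, 5) = 5 + 1 + 5 + 3 + 5 + 5 + 5 + 5 + 5 + 5 + 5 + 5 = 54.
Draw number 54 + 1 = 55 must push one box to 6.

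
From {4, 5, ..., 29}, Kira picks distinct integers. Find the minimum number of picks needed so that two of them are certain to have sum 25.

18

Group the elements by complementary pair {x, 25−x}: {4,21}, {5,20}, {6,19}, …, giving 9 two-element pairs and 8 integers whose partner 25−x falls outside [4,29].
Treating each of those 17 groups as a pigeonhole, one can pick one integer per group — 17 integers — with no two summing to 25.
The 18th integer lands in an occupied pair, forcing a sum of 25.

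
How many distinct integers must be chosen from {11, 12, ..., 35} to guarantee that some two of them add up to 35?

Two chosen integers sum to 35 exactly when both halves of some pair {x, 35−x} with 11 ≤ x ≤ 35−x ≤ 24 are chosen — 7 such pairs.
The remaining 11 elements (those with no distinct partner in range) can never complete a 35-sum, so the worst case takes all of them and one from each pair: 11 + 7 = 18.
By the pigeonhole principle, the 19th integer has to be the second member of some pair, so 18 + 1 = 19.

19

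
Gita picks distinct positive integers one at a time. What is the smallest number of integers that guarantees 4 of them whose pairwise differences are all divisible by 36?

Integers whose pairwise differences are multiples of 36 are exactly those sharing a remainder mod 36. The 36 residue classes mod 36 are the pigeonholes.
With 108 integers one could put 3 in each residue class and have no class reach 4.
The 109th integer pushes some class to 4, so 36·3 + 1 = 109.

109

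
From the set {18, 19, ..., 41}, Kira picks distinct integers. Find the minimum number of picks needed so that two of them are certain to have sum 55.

15

A set avoiding the sum 55 can contain at most one of each pair {x, 55−x}, plus the 4 elements whose complement lies outside the range.
The integers 28, …, 41 (14 of them) are such a set: any two sum to at least 28+29 = 57 > 55.
Any 15th integer completes one of the 10 pairs, so 15 choices force a sum of 55.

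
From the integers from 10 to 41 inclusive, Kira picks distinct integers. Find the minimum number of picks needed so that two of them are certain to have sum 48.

19

Two chosen integers sum to 48 exactly when both halves of some pair {x, 48−x} with 10 ≤ x ≤ 48−x ≤ 38 are chosen — 14 such pairs.
The remaining 4 elements (those with no distinct partner in range) can never complete a 48-sum, so the worst case takes all of them and one from each pair: 4 + 14 = 18.
By pigeonhole, the 19th integer has to be the second member of some pair, so 18 + 1 = 19.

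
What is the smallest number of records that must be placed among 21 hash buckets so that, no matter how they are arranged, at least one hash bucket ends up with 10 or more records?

With 189 records one could put exactly 9 in each of the 21 hash buckets, and no hash bucket would reach 10.
One more record must land in a hash bucket that already has 9, giving it 10.
So 21 × 9 + 1 = 190 records are required.

190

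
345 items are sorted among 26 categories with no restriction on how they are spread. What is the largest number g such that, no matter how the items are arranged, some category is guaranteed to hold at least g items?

14

The 26 categories are the holes and the 345 items are the pigeons.
If every category held at most 13 items, the total would be at most 26 × 13 = 338, which is less than 345.
So some category holds at least ⌈345/26⌉ = 14 items.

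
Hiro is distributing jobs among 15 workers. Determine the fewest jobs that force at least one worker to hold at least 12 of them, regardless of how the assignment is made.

With 165 jobs one could put exactly 11 in each of the 15 workers, and no worker would reach 12.
By pigeonhole, one more job must land in a worker that already has 11, giving it 12.
So 15 × 11 + 1 = 166 jobs are required.

166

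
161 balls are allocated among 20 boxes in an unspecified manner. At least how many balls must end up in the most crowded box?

9

The 20 boxes are the holes and the 161 balls are the pigeons.
If every box held at most 8 balls, the total would be at most 20 × 8 = 160, which is less than 161.
So some box holds at least ⌈161/20⌉ = 9 balls.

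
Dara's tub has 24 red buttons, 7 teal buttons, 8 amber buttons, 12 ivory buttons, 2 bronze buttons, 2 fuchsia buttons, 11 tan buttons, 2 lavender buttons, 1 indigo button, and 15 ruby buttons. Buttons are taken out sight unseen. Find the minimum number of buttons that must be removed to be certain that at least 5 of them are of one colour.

32

By pigeonhole, the 10 colours are the holes; the buttons drawn are the pigeons.
To avoid 5 of any one colour, the worst case takes at most 4 of each colour, or every button of a colour that has fewer than 4.
That gives 4 + 4 + 4 + 4 + 2 + 2 + 4 + 2 + 1 + 4 = 31 buttons with no colour reaching 5.
The next button forces some colour to 5, so 31 + 1 = 32.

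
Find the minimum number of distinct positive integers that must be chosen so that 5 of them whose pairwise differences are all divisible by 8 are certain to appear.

33

Integers whose pairwise differences are multiples of 8 are exactly those sharing a remainder mod 8. The 8 residue classes mod 8 are the pigeonholes.
With 32 integers one could put 4 in each residue class and have no class reach 5.
The 33rd integer pushes some class to 5, so 8·4 + 1 = 33.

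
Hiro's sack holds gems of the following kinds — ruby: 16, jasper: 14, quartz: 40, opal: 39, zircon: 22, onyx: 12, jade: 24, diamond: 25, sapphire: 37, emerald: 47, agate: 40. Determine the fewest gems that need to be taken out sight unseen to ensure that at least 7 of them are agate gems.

In the worst case for collecting agate gems, every non-agate gem comes out first.
There are 16 + 14 + 40 + 39 + 22 + 12 + 24 + 25 + 37 + 47 = 276 non-agate gems altogether.
After those, each further gem must be agate, so 276 + 7 = 283 draws guarantee 7 agate gems.

283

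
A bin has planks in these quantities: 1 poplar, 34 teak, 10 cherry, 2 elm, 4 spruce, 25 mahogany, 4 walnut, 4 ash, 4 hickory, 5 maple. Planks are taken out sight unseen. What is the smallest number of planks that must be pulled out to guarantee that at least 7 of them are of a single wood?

43

By the pigeonhole principle, the 10 woods are the holes; the planks drawn are the pigeons.
To avoid 7 of any one wood, the worst case takes at most 6 of each wood, or every plank of a wood that has fewer than 6.
That gives 1 + 6 + 6 + 2 + 4 + 6 + 4 + 4 + 4 + 5 = 42 planks with no wood reaching 7.
The next plank forces some wood to 7, so 42 + 1 = 43.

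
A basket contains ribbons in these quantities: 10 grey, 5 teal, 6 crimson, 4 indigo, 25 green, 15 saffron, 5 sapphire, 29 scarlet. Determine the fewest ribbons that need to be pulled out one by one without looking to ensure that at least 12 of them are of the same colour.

Put each drawn ribbon into a box by colour. The largest draw with every box below 12 takes min(count, 11) from each colour; colours with fewer than 11 contribute all they have.
Σ min(cᵢ, 11) = 10 + 5 + 6 + 4 + 11 + 11 + 5 + 11 = 63.
Draw number 63 + 1 = 64 must push one box to 12.

64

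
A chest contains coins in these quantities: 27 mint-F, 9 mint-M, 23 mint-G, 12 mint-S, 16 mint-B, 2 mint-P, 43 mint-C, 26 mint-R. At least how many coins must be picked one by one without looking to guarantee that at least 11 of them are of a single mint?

72

Pigeonhole: the 8 mints are the holes; the coins drawn are the pigeons.
To avoid 11 of any one mint, the worst case takes at most 10 of each mint, or every coin of a mint that has fewer than 10.
That gives 10 + 9 + 10 + 10 + 10 + 2 + 10 + 10 = 71 coins with no mint reaching 11.
The next coin forces some mint to 11, so 71 + 1 = 72.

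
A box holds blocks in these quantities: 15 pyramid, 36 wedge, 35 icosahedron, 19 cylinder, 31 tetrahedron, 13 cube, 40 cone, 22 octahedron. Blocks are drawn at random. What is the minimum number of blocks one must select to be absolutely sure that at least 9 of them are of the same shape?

65

Put each drawn block into a box by shape. The largest draw with every box below 9 takes min(count, 8) from each shape.
Σ min(cᵢ, 8) = 8 + 8 + 8 + 8 + 8 + 8 + 8 + 8 = 64.
Draw number 64 + 1 = 65 must push one box to 9.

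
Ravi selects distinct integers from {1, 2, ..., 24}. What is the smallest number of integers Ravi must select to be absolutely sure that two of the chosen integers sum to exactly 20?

16

A set avoiding the sum 20 can contain at most one of each pair {x, 20−x}, plus the 6 elements whose complement lies outside the range or equal to its own complement.
The integers 10, …, 24 (15 of them) are such a set: any two sum to at least 10+11 = 21 > 20.
Any 16th integer completes one of the 9 pairs, so 16 choices force a sum of 20.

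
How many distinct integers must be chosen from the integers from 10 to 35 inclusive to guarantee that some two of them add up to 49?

16

Two chosen integers sum to 49 exactly when both halves of some pair {x, 49−x} with 14 ≤ x ≤ 49−x ≤ 35 are chosen — 11 such pairs.
The remaining 4 elements (those with no distinct partner in range) can never complete a 49-sum, so the worst case takes all of them and one from each pair: 4 + 11 = 15.
The 16th integer has to be the second member of some pair, so 15 + 1 = 16.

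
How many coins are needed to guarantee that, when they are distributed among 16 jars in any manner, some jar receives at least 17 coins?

With 256 coins one could put exactly 16 in each of the 16 jars, and no jar would reach 17.
One more coin must land in a jar that already has 16, giving it 17.
So 16 × 16 + 1 = 257 coins are required.

257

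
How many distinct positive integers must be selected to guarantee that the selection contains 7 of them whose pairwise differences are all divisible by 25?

Integers whose pairwise differences are multiples of 25 are exactly those sharing a remainder mod 25. By pigeonhole, the 25 residue classes mod 25 are the pigeonholes.
With 150 integers one could put 6 in each residue class and have no class reach 7.
The 151st integer pushes some class to 7, so 25·6 + 1 = 151.

151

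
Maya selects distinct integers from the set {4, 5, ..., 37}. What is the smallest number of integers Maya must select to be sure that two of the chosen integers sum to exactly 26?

26

A set avoiding the sum 26 can contain at most one of each pair {x, 26−x}, plus the 16 elements whose complement lies outside the range or equal to its own complement.
The integers 13, …, 37 (25 of them) are such a set: any two sum to at least 13+14 = 27 > 26.
Pigeonhole: any 26th integer completes one of the 9 pairs, so 26 choices force a sum of 26.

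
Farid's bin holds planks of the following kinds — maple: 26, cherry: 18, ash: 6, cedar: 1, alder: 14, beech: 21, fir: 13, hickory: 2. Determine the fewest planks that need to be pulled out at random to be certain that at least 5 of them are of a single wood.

The 8 woods are the holes; the planks drawn are the pigeons.
To avoid 5 of any one wood, the worst case takes at most 4 of each wood, or every plank of a wood that has fewer than 4.
That gives 4 + 4 + 4 + 1 + 4 + 4 + 4 + 2 = 27 planks with no wood reaching 5.
The next plank forces some wood to 5, so 27 + 1 = 28.

28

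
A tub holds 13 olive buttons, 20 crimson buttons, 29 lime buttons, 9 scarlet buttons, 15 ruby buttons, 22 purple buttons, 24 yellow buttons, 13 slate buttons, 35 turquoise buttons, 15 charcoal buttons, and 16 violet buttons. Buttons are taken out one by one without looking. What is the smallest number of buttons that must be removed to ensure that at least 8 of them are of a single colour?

By pigeonhole, put each drawn button into a box by colour. The largest draw with every box below 8 takes min(count, 7) from each colour.
Σ min(cᵢ, 7) = 7 + 7 + 7 + 7 + 7 + 7 + 7 + 7 + 7 + 7 + 7 = 77.
Draw number 77 + 1 = 78 must push one box to 8.

78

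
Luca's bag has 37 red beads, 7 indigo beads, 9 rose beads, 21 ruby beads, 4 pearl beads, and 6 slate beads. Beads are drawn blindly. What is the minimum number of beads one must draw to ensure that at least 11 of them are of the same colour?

47

Pigeonhole: put each drawn bead into a box by colour. The largest draw with every box below 11 takes min(count, 10) from each colour; colours with fewer than 10 contribute all they have.
Σ min(cᵢ, 10) = 10 + 7 + 9 + 10 + 4 + 6 = 46.
Draw number 46 + 1 = 47 must push one box to 11.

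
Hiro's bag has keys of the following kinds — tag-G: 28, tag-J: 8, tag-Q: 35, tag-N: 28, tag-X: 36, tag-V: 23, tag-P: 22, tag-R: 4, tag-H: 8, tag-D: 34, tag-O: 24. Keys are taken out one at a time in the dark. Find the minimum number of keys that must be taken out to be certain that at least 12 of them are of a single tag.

By pigeonhole, put each drawn key into a box by tag. The largest draw with every box below 12 takes min(count, 11) from each tag; tags with fewer than 11 contribute all they have.
Σ min(cᵢ, 11) = 11 + 8 + 11 + 11 + 11 + 11 + 11 + 4 + 8 + 11 + 11 = 108.
Draw number 108 + 1 = 109 must push one box to 12.

109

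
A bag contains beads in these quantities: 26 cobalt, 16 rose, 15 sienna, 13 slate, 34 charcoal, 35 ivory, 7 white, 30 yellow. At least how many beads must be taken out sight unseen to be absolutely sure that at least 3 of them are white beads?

In the worst case for collecting white beads, every non-white bead comes out first.
There are 26 + 16 + 15 + 13 + 34 + 35 + 30 = 169 non-white beads altogether.
After those, each further bead must be white, so 169 + 3 = 172 draws guarantee 3 white beads.

172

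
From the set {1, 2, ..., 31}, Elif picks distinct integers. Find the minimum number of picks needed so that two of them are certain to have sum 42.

22

A set avoiding the sum 42 can contain at most one of each pair {x, 42−x}, plus the 11 elements whose complement lies outside the range or equal to its own complement.
The integers 1, …, 21 (21 of them) are such a set: any two sum to at least 1+2 = 3 and at most 20+21 = 41 < 42.
Any 22nd integer completes one of the 10 pairs, so 22 choices force a sum of 42.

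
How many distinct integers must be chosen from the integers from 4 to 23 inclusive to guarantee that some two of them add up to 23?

Two chosen integers sum to 23 exactly when both halves of some pair {x, 23−x} with 4 ≤ x ≤ 23−x ≤ 19 are chosen — 8 such pairs.
The remaining 4 elements (those with no distinct partner in range) can never complete a 23-sum, so the worst case takes all of them and one from each pair: 4 + 8 = 12.
By the pigeonhole principle, the 13th integer has to be the second member of some pair, so 12 + 1 = 13.

13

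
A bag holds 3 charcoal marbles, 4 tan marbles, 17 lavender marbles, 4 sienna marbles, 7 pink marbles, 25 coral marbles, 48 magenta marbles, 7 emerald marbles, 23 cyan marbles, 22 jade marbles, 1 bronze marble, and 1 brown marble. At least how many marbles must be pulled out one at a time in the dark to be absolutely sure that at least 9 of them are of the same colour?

The 12 colours are the holes; the marbles drawn are the pigeons.
To avoid 9 of any one colour, the worst case takes at most 8 of each colour, or every marble of a colour that has fewer than 8.
That gives 3 + 4 + 8 + 4 + 7 + 8 + 8 + 7 + 8 + 8 + 1 + 1 = 67 marbles with no colour reaching 9.
The next marble forces some colour to 9, so 67 + 1 = 68.

68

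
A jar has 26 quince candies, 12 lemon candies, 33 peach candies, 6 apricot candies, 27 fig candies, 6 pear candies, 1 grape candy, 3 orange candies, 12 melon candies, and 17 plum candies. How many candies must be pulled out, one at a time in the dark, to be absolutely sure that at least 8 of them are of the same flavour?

An adversary could hand out at most 7 candies per flavour (4 flavours run out sooner): 7 + 7 + 7 + 6 + 7 + 6 + 1 + 3 + 7 + 7 = 58 candies and still no flavour has 8.
One more candy lands in a flavour already at 7, so 59 draws are enough and 58 are not.

59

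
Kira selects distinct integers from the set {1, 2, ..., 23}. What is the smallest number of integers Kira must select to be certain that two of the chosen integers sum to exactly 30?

16

A set avoiding the sum 30 can contain at most one of each pair {x, 30−x}, plus the 7 elements whose complement lies outside the range or equal to its own complement.
The integers 1, …, 15 (15 of them) are such a set: any two sum to at least 1+2 = 3 and at most 14+15 = 29 < 30.
By pigeonhole, any 16th integer completes one of the 8 pairs, so 16 choices force a sum of 30.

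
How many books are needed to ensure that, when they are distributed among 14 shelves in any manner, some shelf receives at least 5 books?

With 56 books one could put exactly 4 in each of the 14 shelves, and no shelf would reach 5.
Pigeonhole: one more book must land in a shelf that already has 4, giving it 5.
So 14 × 4 + 1 = 57 books are required.

57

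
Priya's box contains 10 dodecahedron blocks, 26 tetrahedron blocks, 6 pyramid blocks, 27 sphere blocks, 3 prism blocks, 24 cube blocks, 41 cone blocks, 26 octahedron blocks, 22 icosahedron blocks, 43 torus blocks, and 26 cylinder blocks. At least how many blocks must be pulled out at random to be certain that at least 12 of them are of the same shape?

By the pigeonhole principle, put each drawn block into a box by shape. The largest draw with every box below 12 takes min(count, 11) from each shape; shapes with fewer than 11 contribute all they have.
Σ min(cᵢ, 11) = 10 + 11 + 6 + 11 + 3 + 11 + 11 + 11 + 11 + 11 + 11 = 107.
Draw number 107 + 1 = 108 must push one box to 12.

108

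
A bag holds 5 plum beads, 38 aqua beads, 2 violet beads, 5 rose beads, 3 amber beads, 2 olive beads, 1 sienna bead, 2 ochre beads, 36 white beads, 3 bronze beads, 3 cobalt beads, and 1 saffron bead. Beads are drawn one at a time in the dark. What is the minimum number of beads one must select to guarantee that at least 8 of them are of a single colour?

42

By the pigeonhole principle, the 12 colours are the holes; the beads drawn are the pigeons.
To avoid 8 of any one colour, the worst case takes at most 7 of each colour, or every bead of a colour that has fewer than 7.
That gives 5 + 7 + 2 + 5 + 3 + 2 + 1 + 2 + 7 + 3 + 3 + 1 = 41 beads with no colour reaching 8.
The next bead forces some colour to 8, so 41 + 1 = 42.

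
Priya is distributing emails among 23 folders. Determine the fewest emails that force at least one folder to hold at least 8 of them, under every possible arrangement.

162

With 161 emails one could put exactly 7 in each of the 23 folders, and no folder would reach 8.
One more email must land in a folder that already has 7, giving it 8.
So 23 × 7 + 1 = 162 emails are required.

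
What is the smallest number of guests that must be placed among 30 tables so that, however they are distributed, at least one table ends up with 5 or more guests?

121

With 120 guests one could put exactly 4 in each of the 30 tables, and no table would reach 5.
By pigeonhole, one more guest must land in a table that already has 4, giving it 5.
So 30 × 4 + 1 = 121 guests are required.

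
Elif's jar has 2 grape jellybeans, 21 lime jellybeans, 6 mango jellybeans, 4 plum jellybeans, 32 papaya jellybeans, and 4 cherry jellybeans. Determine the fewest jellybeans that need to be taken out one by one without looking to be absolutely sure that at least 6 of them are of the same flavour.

26

Pigeonhole: the 6 flavours are the holes; the jellybeans drawn are the pigeons.
To avoid 6 of any one flavour, the worst case takes at most 5 of each flavour, or every jellybean of a flavour that has fewer than 5.
That gives 2 + 5 + 5 + 4 + 5 + 4 = 25 jellybeans with no flavour reaching 6.
The next jellybean forces some flavour to 6, so 25 + 1 = 26.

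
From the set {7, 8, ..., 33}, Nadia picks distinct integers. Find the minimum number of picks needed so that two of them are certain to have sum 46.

Group the elements by complementary pair {x, 46−x}: {13,33}, {14,32}, {15,31}, …, giving 10 two-element pairs; the single value 23 (it cannot pair with itself since the integers are distinct); and 6 integers whose partner 46−x falls outside [7,33].
Pigeonhole: treating each of those 17 groups as a pigeonhole, one can pick one integer per group — 17 integers — with no two summing to 46.
The 18th integer lands in an occupied pair, forcing a sum of 46.

18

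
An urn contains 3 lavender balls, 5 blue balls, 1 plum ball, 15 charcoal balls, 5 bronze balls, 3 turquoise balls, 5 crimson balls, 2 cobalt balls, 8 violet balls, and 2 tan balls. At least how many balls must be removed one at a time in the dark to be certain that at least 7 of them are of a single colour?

An adversary could hand out at most 6 balls per colour (8 colours run out sooner): 3 + 5 + 1 + 6 + 5 + 3 + 5 + 2 + 6 + 2 = 38 balls and still no colour has 7.
One more ball lands in a colour already at 6, so 39 draws are enough and 38 are not.

39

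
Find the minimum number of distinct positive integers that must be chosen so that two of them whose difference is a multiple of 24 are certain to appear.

Integers whose pairwise differences are multiples of 24 are exactly those sharing a remainder mod 24. The 24 residue classes mod 24 are the pigeonholes.
With 24 integers one could put 1 in each residue class and have no class reach 2.
The 25th integer pushes some class to 2, so 24·1 + 1 = 25.

25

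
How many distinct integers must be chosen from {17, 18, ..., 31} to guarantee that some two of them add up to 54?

Group the elements by complementary pair {x, 54−x}: {23,31}, {24,30}, {25,29}, …, giving 4 two-element pairs; the single value 27 (it cannot pair with itself since the integers are distinct); and 6 integers whose partner 54−x falls outside [17,31].
By the pigeonhole principle, treating each of those 11 groups as a pigeonhole, one can pick one integer per group — 11 integers — with no two summing to 54.
The 12th integer lands in an occupied pair, forcing a sum of 54.

12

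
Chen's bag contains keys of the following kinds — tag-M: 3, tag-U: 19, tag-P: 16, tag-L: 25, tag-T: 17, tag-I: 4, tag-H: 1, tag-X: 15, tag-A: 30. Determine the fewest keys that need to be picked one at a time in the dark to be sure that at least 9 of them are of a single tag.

An adversary could hand out at most 8 keys per tag (tag-M, tag-I, tag-H run out sooner): 3 + 8 + 8 + 8 + 8 + 4 + 1 + 8 + 8 = 56 keys and still no tag has 9.
One more key lands in a tag already at 8, so 57 draws are enough and 56 are not.

57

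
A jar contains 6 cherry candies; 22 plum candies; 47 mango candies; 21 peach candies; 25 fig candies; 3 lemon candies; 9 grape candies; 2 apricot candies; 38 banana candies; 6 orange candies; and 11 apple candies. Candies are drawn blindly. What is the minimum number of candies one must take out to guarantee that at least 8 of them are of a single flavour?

67

The 11 flavours are the holes; the candies drawn are the pigeons.
To avoid 8 of any one flavour, the worst case takes at most 7 of each flavour, or every candy of a flavour that has fewer than 7.
That gives 6 + 7 + 7 + 7 + 7 + 3 + 7 + 2 + 7 + 6 + 7 = 66 candies with no flavour reaching 8.
The next candy forces some flavour to 8, so 66 + 1 = 67.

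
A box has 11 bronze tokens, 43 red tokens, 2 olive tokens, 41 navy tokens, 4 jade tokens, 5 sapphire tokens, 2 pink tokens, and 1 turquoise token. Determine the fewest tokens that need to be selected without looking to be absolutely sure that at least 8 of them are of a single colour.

By pigeonhole, the 8 colours are the holes; the tokens drawn are the pigeons.
To avoid 8 of any one colour, the worst case takes at most 7 of each colour, or every token of a colour that has fewer than 7.
That gives 7 + 7 + 2 + 7 + 4 + 5 + 2 + 1 = 35 tokens with no colour reaching 8.
The next token forces some colour to 8, so 35 + 1 = 36.

36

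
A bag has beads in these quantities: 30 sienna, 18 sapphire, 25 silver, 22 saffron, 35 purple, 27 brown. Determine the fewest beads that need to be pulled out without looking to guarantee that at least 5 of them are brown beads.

135

In the worst case for collecting brown beads, every non-brown bead comes out first.
There are 30 + 18 + 25 + 22 + 35 = 130 non-brown beads altogether.
After those, each further bead must be brown, so 130 + 5 = 135 draws guarantee 5 brown beads.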